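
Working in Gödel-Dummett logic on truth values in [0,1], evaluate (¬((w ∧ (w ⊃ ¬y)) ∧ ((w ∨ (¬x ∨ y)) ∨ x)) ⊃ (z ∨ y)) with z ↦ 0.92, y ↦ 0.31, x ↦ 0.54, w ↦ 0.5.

¬y: Gödel ¬ of 0.31 = 0 (operand ≠ 0)
(w ⊃ ¬y): 0.5 > 0, so result = 0
(w ∧ (w ⊃ ¬y)) = min(0.5, 0) = 0
¬x: Gödel ¬ of 0.54 = 0 (operand ≠ 0)
(¬x ∨ y) = max(0, 0.31) = 0.31
(w ∨ (¬x ∨ y)) = max(0.5, 0.31) = 0.5
((w ∨ (¬x ∨ y)) ∨ x) = max(0.5, 0.54) = 0.54
((w ∧ (w ⊃ ¬y)) ∧ ((w ∨ (¬x ∨ y)) ∨ x)) = min(0, 0.54) = 0
¬((w ∧ (w ⊃ ¬y)) ∧ ((w ∨ (¬x ∨ y)) ∨ x)): Gödel ¬ of 0 = 1 (operand is 0)
(z ∨ y) = max(0.92, 0.31) = 0.92
(¬((w ∧ (w ⊃ ¬y)) ∧ ((w ∨ (¬x ∨ y)) ∨ x)) ⊃ (z ∨ y)): 1 > 0.92, so result = 0.92

0.92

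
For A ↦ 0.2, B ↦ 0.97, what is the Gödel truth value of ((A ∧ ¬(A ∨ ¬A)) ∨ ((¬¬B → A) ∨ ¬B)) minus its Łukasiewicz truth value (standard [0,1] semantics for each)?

-0.03

Gödel evaluation:
  ¬A: Gödel ¬ of 0.2 = 0 (operand ≠ 0)
  (A ∨ ¬A) = max(0.2, 0) = 0.2
  ¬(A ∨ ¬A): Gödel ¬ of 0.2 = 0 (operand ≠ 0)
  (A ∧ ¬(A ∨ ¬A)) = min(0.2, 0) = 0
  ¬B: Gödel ¬ of 0.97 = 0 (operand ≠ 0)
  ¬¬B: Gödel ¬ of 0 = 1 (operand is 0)
  (¬¬B → A): 1 > 0.2, so result = 0.2
  ¬B: Gödel ¬ of 0.97 = 0 (operand ≠ 0)
  ((¬¬B → A) ∨ ¬B) = max(0.2, 0) = 0.2
  ((A ∧ ¬(A ∨ ¬A)) ∨ ((¬¬B → A) ∨ ¬B)) = max(0, 0.2) = 0.2
  Gödel value = 0.2
Łukasiewicz evaluation:
  ¬A: Łukasiewicz ¬ gives 1 − 0.2 = 0.8
  (A ∨ ¬A) = max(0.2, 0.8) = 0.8
  ¬(A ∨ ¬A): Łukasiewicz ¬ gives 1 − 0.8 = 0.2
  (A ∧ ¬(A ∨ ¬A)) = min(0.2, 0.2) = 0.2
  ¬B: Łukasiewicz ¬ gives 1 − 0.97 = 0.03
  ¬¬B: Łukasiewicz ¬ gives 1 − 0.03 = 0.97
  (¬¬B → A): min(1, 1 − 0.97 + 0.2) = 0.23
  ¬B: Łukasiewicz ¬ gives 1 − 0.97 = 0.03
  ((¬¬B → A) ∨ ¬B) = max(0.23, 0.03) = 0.23
  ((A ∧ ¬(A ∨ ¬A)) ∨ ((¬¬B → A) ∨ ¬B)) = max(0.2, 0.23) = 0.23
  Łukasiewicz value = 0.23
Difference: 0.2 − 0.23 = -0.03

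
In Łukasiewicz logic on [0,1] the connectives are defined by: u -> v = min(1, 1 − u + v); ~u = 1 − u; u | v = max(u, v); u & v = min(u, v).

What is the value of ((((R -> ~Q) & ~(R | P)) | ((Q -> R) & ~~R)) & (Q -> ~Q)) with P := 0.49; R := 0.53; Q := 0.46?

0.53

~Q: Łukasiewicz ¬ gives 1 − 0.46 = 0.54
(R -> ~Q): min(1, 1 − 0.53 + 0.54) = 1
(R | P) = max(0.53, 0.49) = 0.53
~(R | P): Łukasiewicz ¬ gives 1 − 0.53 = 0.47
((R -> ~Q) & ~(R | P)) = min(1, 0.47) = 0.47
(Q -> R): min(1, 1 − 0.46 + 0.53) = 1
~R: Łukasiewicz ¬ gives 1 − 0.53 = 0.47
~~R: Łukasiewicz ¬ gives 1 − 0.47 = 0.53
((Q -> R) & ~~R) = min(1, 0.53) = 0.53
(((R -> ~Q) & ~(R | P)) | ((Q -> R) & ~~R)) = max(0.47, 0.53) = 0.53
~Q: Łukasiewicz ¬ gives 1 − 0.46 = 0.54
(Q -> ~Q): min(1, 1 − 0.46 + 0.54) = 1
((((R -> ~Q) & ~(R | P)) | ((Q -> R) & ~~R)) & (Q -> ~Q)) = min(0.53, 1) = 0.53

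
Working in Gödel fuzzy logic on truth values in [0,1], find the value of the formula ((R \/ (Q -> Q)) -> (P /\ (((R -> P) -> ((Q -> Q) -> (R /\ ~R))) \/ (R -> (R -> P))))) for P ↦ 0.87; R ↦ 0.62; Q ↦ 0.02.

(Q -> Q): 0.02 ≤ 0.02, so result = 1
(R \/ (Q -> Q)) = max(0.62, 1) = 1
(R -> P): 0.62 ≤ 0.87, so result = 1
(Q -> Q): 0.02 ≤ 0.02, so result = 1
~R: Gödel ¬ of 0.62 = 0 (operand ≠ 0)
(R /\ ~R) = min(0.62, 0) = 0
((Q -> Q) -> (R /\ ~R)): 1 > 0, so result = 0
((R -> P) -> ((Q -> Q) -> (R /\ ~R))): 1 > 0, so result = 0
(R -> P): 0.62 ≤ 0.87, so result = 1
(R -> (R -> P)): 0.62 ≤ 1, so result = 1
(((R -> P) -> ((Q -> Q) -> (R /\ ~R))) \/ (R -> (R -> P))) = max(0, 1) = 1
(P /\ (((R -> P) -> ((Q -> Q) -> (R /\ ~R))) \/ (R -> (R -> P)))) = min(0.87, 1) = 0.87
((R \/ (Q -> Q)) -> (P /\ (((R -> P) -> ((Q -> Q) -> (R /\ ~R))) \/ (R -> (R -> P))))): 1 > 0.87, so result = 0.87

0.87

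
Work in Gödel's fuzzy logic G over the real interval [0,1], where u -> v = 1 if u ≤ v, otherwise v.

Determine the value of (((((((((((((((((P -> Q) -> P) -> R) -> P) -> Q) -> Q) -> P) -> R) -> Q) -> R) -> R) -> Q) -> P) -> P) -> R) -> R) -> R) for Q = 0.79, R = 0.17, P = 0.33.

0.17

(P -> Q): 0.33 ≤ 0.79, so result = 1
((P -> Q) -> P): 1 > 0.33, so result = 0.33
(((P -> Q) -> P) -> R): 0.33 > 0.17, so result = 0.17
((((P -> Q) -> P) -> R) -> P): 0.17 ≤ 0.33, so result = 1
(((((P -> Q) -> P) -> R) -> P) -> Q): 1 > 0.79, so result = 0.79
((((((P -> Q) -> P) -> R) -> P) -> Q) -> Q): 0.79 ≤ 0.79, so result = 1
(((((((P -> Q) -> P) -> R) -> P) -> Q) -> Q) -> P): 1 > 0.33, so result = 0.33
((((((((P -> Q) -> P) -> R) -> P) -> Q) -> Q) -> P) -> R): 0.33 > 0.17, so result = 0.17
(((((((((P -> Q) -> P) -> R) -> P) -> Q) -> Q) -> P) -> R) -> Q): 0.17 ≤ 0.79, so result = 1
((((((((((P -> Q) -> P) -> R) -> P) -> Q) -> Q) -> P) -> R) -> Q) -> R): 1 > 0.17, so result = 0.17
(((((((((((P -> Q) -> P) -> R) -> P) -> Q) -> Q) -> P) -> R) -> Q) -> R) -> R): 0.17 ≤ 0.17, so result = 1
((((((((((((P -> Q) -> P) -> R) -> P) -> Q) -> Q) -> P) -> R) -> Q) -> R) -> R) -> Q): 1 > 0.79, so result = 0.79
(((((((((((((P -> Q) -> P) -> R) -> P) -> Q) -> Q) -> P) -> R) -> Q) -> R) -> R) -> Q) -> P): 0.79 > 0.33, so result = 0.33
((((((((((((((P -> Q) -> P) -> R) -> P) -> Q) -> Q) -> P) -> R) -> Q) -> R) -> R) -> Q) -> P) -> P): 0.33 ≤ 0.33, so result = 1
(((((((((((((((P -> Q) -> P) -> R) -> P) -> Q) -> Q) -> P) -> R) -> Q) -> R) -> R) -> Q) -> P) -> P) -> R): 1 > 0.17, so result = 0.17
((((((((((((((((P -> Q) -> P) -> R) -> P) -> Q) -> Q) -> P) -> R) -> Q) -> R) -> R) -> Q) -> P) -> P) -> R) -> R): 0.17 ≤ 0.17, so result = 1
(((((((((((((((((P -> Q) -> P) -> R) -> P) -> Q) -> Q) -> P) -> R) -> Q) -> R) -> R) -> Q) -> P) -> P) -> R) -> R) -> R): 1 > 0.17, so result = 0.17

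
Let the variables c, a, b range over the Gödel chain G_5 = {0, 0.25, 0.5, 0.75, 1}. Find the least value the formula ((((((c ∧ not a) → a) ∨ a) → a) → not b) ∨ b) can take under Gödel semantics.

0.25

The minimum is attained at c = 0, a = 0.25, b = 0.25:
  not a: Gödel ¬ of 0.25 = 0 (operand ≠ 0)
  (c ∧ not a) = min(0, 0) = 0
  ((c ∧ not a) → a): 0 ≤ 0.25, so result = 1
  (((c ∧ not a) → a) ∨ a) = max(1, 0.25) = 1
  ((((c ∧ not a) → a) ∨ a) → a): 1 > 0.25, so result = 0.25
  not b: Gödel ¬ of 0.25 = 0 (operand ≠ 0)
  (((((c ∧ not a) → a) ∨ a) → a) → not b): 0.25 > 0, so result = 0
  ((((((c ∧ not a) → a) ∨ a) → a) → not b) ∨ b) = max(0, 0.25) = 0.25
Checking all 125 assignments confirms none give a value below 0.25.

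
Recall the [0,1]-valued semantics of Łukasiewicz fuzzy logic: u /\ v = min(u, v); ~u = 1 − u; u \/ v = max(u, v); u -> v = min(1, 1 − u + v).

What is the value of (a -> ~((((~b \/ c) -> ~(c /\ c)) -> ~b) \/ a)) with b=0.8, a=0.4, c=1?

~b: Łukasiewicz ¬ gives 1 − 0.8 = 0.2
(~b \/ c) = max(0.2, 1) = 1
(c /\ c) = min(1, 1) = 1
~(c /\ c): Łukasiewicz ¬ gives 1 − 1 = 0
((~b \/ c) -> ~(c /\ c)): min(1, 1 − 1 + 0) = 0
~b: Łukasiewicz ¬ gives 1 − 0.8 = 0.2
(((~b \/ c) -> ~(c /\ c)) -> ~b): min(1, 1 − 0 + 0.2) = 1
((((~b \/ c) -> ~(c /\ c)) -> ~b) \/ a) = max(1, 0.4) = 1
~((((~b \/ c) -> ~(c /\ c)) -> ~b) \/ a): Łukasiewicz ¬ gives 1 − 1 = 0
(a -> ~((((~b \/ c) -> ~(c /\ c)) -> ~b) \/ a)): min(1, 1 − 0.4 + 0) = 0.6

0.60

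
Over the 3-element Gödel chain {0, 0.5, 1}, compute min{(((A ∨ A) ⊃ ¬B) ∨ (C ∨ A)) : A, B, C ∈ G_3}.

0.50

The minimum is attained at A = 0.5, B = 0.5, C = 0:
  (A ∨ A) = max(0.5, 0.5) = 0.5
  ¬B: Gödel ¬ of 0.5 = 0 (operand ≠ 0)
  ((A ∨ A) ⊃ ¬B): 0.5 > 0, so result = 0
  (C ∨ A) = max(0, 0.5) = 0.5
  (((A ∨ A) ⊃ ¬B) ∨ (C ∨ A)) = max(0, 0.5) = 0.5
Checking all 27 assignments confirms none give a value below 0.50.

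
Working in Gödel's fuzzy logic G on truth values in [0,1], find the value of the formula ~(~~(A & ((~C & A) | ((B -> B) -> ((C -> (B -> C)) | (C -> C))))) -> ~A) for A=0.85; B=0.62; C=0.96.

~C: Gödel ¬ of 0.96 = 0 (operand ≠ 0)
(~C & A) = min(0, 0.85) = 0
(B -> B): 0.62 ≤ 0.62, so result = 1
(B -> C): 0.62 ≤ 0.96, so result = 1
(C -> (B -> C)): 0.96 ≤ 1, so result = 1
(C -> C): 0.96 ≤ 0.96, so result = 1
((C -> (B -> C)) | (C -> C)) = max(1, 1) = 1
((B -> B) -> ((C -> (B -> C)) | (C -> C))): 1 ≤ 1, so result = 1
((~C & A) | ((B -> B) -> ((C -> (B -> C)) | (C -> C)))) = max(0, 1) = 1
(A & ((~C & A) | ((B -> B) -> ((C -> (B -> C)) | (C -> C))))) = min(0.85, 1) = 0.85
~(A & ((~C & A) | ((B -> B) -> ((C -> (B -> C)) | (C -> C))))): Gödel ¬ of 0.85 = 0 (operand ≠ 0)
~~(A & ((~C & A) | ((B -> B) -> ((C -> (B -> C)) | (C -> C))))): Gödel ¬ of 0 = 1 (operand is 0)
~A: Gödel ¬ of 0.85 = 0 (operand ≠ 0)
(~~(A & ((~C & A) | ((B -> B) -> ((C -> (B -> C)) | (C -> C))))) -> ~A): 1 > 0, so result = 0
~(~~(A & ((~C & A) | ((B -> B) -> ((C -> (B -> C)) | (C -> C))))) -> ~A): Gödel ¬ of 0 = 1 (operand is 0)

1.00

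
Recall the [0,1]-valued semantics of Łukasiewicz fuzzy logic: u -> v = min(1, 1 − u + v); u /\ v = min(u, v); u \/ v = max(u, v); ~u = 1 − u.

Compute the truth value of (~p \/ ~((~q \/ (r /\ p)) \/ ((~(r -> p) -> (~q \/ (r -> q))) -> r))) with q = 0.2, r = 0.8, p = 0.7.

~p: Łukasiewicz ¬ gives 1 − 0.7 = 0.3
~q: Łukasiewicz ¬ gives 1 − 0.2 = 0.8
(r /\ p) = min(0.8, 0.7) = 0.7
(~q \/ (r /\ p)) = max(0.8, 0.7) = 0.8
(r -> p): min(1, 1 − 0.8 + 0.7) = 0.9
~(r -> p): Łukasiewicz ¬ gives 1 − 0.9 = 0.1
~q: Łukasiewicz ¬ gives 1 − 0.2 = 0.8
(r -> q): min(1, 1 − 0.8 + 0.2) = 0.4
(~q \/ (r -> q)) = max(0.8, 0.4) = 0.8
(~(r -> p) -> (~q \/ (r -> q))): min(1, 1 − 0.1 + 0.8) = 1
((~(r -> p) -> (~q \/ (r -> q))) -> r): min(1, 1 − 1 + 0.8) = 0.8
((~q \/ (r /\ p)) \/ ((~(r -> p) -> (~q \/ (r -> q))) -> r)) = max(0.8, 0.8) = 0.8
~((~q \/ (r /\ p)) \/ ((~(r -> p) -> (~q \/ (r -> q))) -> r)): Łukasiewicz ¬ gives 1 − 0.8 = 0.2
(~p \/ ~((~q \/ (r /\ p)) \/ ((~(r -> p) -> (~q \/ (r -> q))) -> r))) = max(0.3, 0.2) = 0.3

0.30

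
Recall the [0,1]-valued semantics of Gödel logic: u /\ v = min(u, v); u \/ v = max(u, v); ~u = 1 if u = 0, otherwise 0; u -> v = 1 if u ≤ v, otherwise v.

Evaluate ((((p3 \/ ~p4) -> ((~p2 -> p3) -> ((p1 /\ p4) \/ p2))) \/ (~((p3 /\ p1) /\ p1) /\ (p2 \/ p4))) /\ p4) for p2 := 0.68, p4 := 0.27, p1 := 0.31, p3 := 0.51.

0.27

~p4: Gödel ¬ of 0.27 = 0 (operand ≠ 0)
(p3 \/ ~p4) = max(0.51, 0) = 0.51
~p2: Gödel ¬ of 0.68 = 0 (operand ≠ 0)
(~p2 -> p3): 0 ≤ 0.51, so result = 1
(p1 /\ p4) = min(0.31, 0.27) = 0.27
((p1 /\ p4) \/ p2) = max(0.27, 0.68) = 0.68
((~p2 -> p3) -> ((p1 /\ p4) \/ p2)): 1 > 0.68, so result = 0.68
((p3 \/ ~p4) -> ((~p2 -> p3) -> ((p1 /\ p4) \/ p2))): 0.51 ≤ 0.68, so result = 1
(p3 /\ p1) = min(0.51, 0.31) = 0.31
((p3 /\ p1) /\ p1) = min(0.31, 0.31) = 0.31
~((p3 /\ p1) /\ p1): Gödel ¬ of 0.31 = 0 (operand ≠ 0)
(p2 \/ p4) = max(0.68, 0.27) = 0.68
(~((p3 /\ p1) /\ p1) /\ (p2 \/ p4)) = min(0, 0.68) = 0
(((p3 \/ ~p4) -> ((~p2 -> p3) -> ((p1 /\ p4) \/ p2))) \/ (~((p3 /\ p1) /\ p1) /\ (p2 \/ p4))) = max(1, 0) = 1
((((p3 \/ ~p4) -> ((~p2 -> p3) -> ((p1 /\ p4) \/ p2))) \/ (~((p3 /\ p1) /\ p1) /\ (p2 \/ p4))) /\ p4) = min(1, 0.27) = 0.27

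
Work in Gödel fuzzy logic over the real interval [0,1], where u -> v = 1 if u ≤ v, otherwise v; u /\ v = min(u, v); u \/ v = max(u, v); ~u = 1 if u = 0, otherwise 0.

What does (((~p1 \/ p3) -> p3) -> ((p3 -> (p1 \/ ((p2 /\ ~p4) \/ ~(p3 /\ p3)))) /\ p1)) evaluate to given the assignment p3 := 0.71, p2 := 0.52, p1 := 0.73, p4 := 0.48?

0.73

~p1: Gödel ¬ of 0.73 = 0 (operand ≠ 0)
(~p1 \/ p3) = max(0, 0.71) = 0.71
((~p1 \/ p3) -> p3): 0.71 ≤ 0.71, so result = 1
~p4: Gödel ¬ of 0.48 = 0 (operand ≠ 0)
(p2 /\ ~p4) = min(0.52, 0) = 0
(p3 /\ p3) = min(0.71, 0.71) = 0.71
~(p3 /\ p3): Gödel ¬ of 0.71 = 0 (operand ≠ 0)
((p2 /\ ~p4) \/ ~(p3 /\ p3)) = max(0, 0) = 0
(p1 \/ ((p2 /\ ~p4) \/ ~(p3 /\ p3))) = max(0.73, 0) = 0.73
(p3 -> (p1 \/ ((p2 /\ ~p4) \/ ~(p3 /\ p3)))): 0.71 ≤ 0.73, so result = 1
((p3 -> (p1 \/ ((p2 /\ ~p4) \/ ~(p3 /\ p3)))) /\ p1) = min(1, 0.73) = 0.73
(((~p1 \/ p3) -> p3) -> ((p3 -> (p1 \/ ((p2 /\ ~p4) \/ ~(p3 /\ p3)))) /\ p1)): 1 > 0.73, so result = 0.73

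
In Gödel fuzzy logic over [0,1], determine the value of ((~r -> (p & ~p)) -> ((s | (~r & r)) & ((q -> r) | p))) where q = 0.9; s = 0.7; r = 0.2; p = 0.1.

0.20

~r: Gödel ¬ of 0.2 = 0 (operand ≠ 0)
~p: Gödel ¬ of 0.1 = 0 (operand ≠ 0)
(p & ~p) = min(0.1, 0) = 0
(~r -> (p & ~p)): 0 ≤ 0, so result = 1
~r: Gödel ¬ of 0.2 = 0 (operand ≠ 0)
(~r & r) = min(0, 0.2) = 0
(s | (~r & r)) = max(0.7, 0) = 0.7
(q -> r): 0.9 > 0.2, so result = 0.2
((q -> r) | p) = max(0.2, 0.1) = 0.2
((s | (~r & r)) & ((q -> r) | p)) = min(0.7, 0.2) = 0.2
((~r -> (p & ~p)) -> ((s | (~r & r)) & ((q -> r) | p))): 1 > 0.2, so result = 0.2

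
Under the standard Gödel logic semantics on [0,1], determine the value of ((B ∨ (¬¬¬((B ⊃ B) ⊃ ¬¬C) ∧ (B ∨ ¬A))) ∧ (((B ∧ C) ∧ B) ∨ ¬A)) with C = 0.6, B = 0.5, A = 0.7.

0.50

(B ⊃ B): 0.5 ≤ 0.5, so result = 1
¬C: Gödel ¬ of 0.6 = 0 (operand ≠ 0)
¬¬C: Gödel ¬ of 0 = 1 (operand is 0)
((B ⊃ B) ⊃ ¬¬C): 1 ≤ 1, so result = 1
¬((B ⊃ B) ⊃ ¬¬C): Gödel ¬ of 1 = 0 (operand ≠ 0)
¬¬((B ⊃ B) ⊃ ¬¬C): Gödel ¬ of 0 = 1 (operand is 0)
¬¬¬((B ⊃ B) ⊃ ¬¬C): Gödel ¬ of 1 = 0 (operand ≠ 0)
¬A: Gödel ¬ of 0.7 = 0 (operand ≠ 0)
(B ∨ ¬A) = max(0.5, 0) = 0.5
(¬¬¬((B ⊃ B) ⊃ ¬¬C) ∧ (B ∨ ¬A)) = min(0, 0.5) = 0
(B ∨ (¬¬¬((B ⊃ B) ⊃ ¬¬C) ∧ (B ∨ ¬A))) = max(0.5, 0) = 0.5
(B ∧ C) = min(0.5, 0.6) = 0.5
((B ∧ C) ∧ B) = min(0.5, 0.5) = 0.5
¬A: Gödel ¬ of 0.7 = 0 (operand ≠ 0)
(((B ∧ C) ∧ B) ∨ ¬A) = max(0.5, 0) = 0.5
((B ∨ (¬¬¬((B ⊃ B) ⊃ ¬¬C) ∧ (B ∨ ¬A))) ∧ (((B ∧ C) ∧ B) ∨ ¬A)) = min(0.5, 0.5) = 0.5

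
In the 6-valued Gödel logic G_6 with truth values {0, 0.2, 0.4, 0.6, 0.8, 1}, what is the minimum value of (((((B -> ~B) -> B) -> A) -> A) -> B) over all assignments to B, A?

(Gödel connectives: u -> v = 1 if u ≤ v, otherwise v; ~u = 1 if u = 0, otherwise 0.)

0.00

The minimum is attained at B = 0, A = 0.2:
  ~B: Gödel ¬ of 0 = 1 (operand is 0)
  (B -> ~B): 0 ≤ 1, so result = 1
  ((B -> ~B) -> B): 1 > 0, so result = 0
  (((B -> ~B) -> B) -> A): 0 ≤ 0.2, so result = 1
  ((((B -> ~B) -> B) -> A) -> A): 1 > 0.2, so result = 0.2
  (((((B -> ~B) -> B) -> A) -> A) -> B): 0.2 > 0, so result = 0
Checking all 36 assignments confirms none give a value below 0.00.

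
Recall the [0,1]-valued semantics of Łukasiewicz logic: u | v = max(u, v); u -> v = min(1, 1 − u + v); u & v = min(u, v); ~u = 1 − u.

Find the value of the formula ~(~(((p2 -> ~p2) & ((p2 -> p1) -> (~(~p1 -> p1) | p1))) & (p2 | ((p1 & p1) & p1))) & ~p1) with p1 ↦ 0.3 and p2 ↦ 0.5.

~p2: Łukasiewicz ¬ gives 1 − 0.5 = 0.5
(p2 -> ~p2): min(1, 1 − 0.5 + 0.5) = 1
(p2 -> p1): min(1, 1 − 0.5 + 0.3) = 0.8
~p1: Łukasiewicz ¬ gives 1 − 0.3 = 0.7
(~p1 -> p1): min(1, 1 − 0.7 + 0.3) = 0.6
~(~p1 -> p1): Łukasiewicz ¬ gives 1 − 0.6 = 0.4
(~(~p1 -> p1) | p1) = max(0.4, 0.3) = 0.4
((p2 -> p1) -> (~(~p1 -> p1) | p1)): min(1, 1 − 0.8 + 0.4) = 0.6
((p2 -> ~p2) & ((p2 -> p1) -> (~(~p1 -> p1) | p1))) = min(1, 0.6) = 0.6
(p1 & p1) = min(0.3, 0.3) = 0.3
((p1 & p1) & p1) = min(0.3, 0.3) = 0.3
(p2 | ((p1 & p1) & p1)) = max(0.5, 0.3) = 0.5
(((p2 -> ~p2) & ((p2 -> p1) -> (~(~p1 -> p1) | p1))) & (p2 | ((p1 & p1) & p1))) = min(0.6, 0.5) = 0.5
~(((p2 -> ~p2) & ((p2 -> p1) -> (~(~p1 -> p1) | p1))) & (p2 | ((p1 & p1) & p1))): Łukasiewicz ¬ gives 1 − 0.5 = 0.5
~p1: Łukasiewicz ¬ gives 1 − 0.3 = 0.7
(~(((p2 -> ~p2) & ((p2 -> p1) -> (~(~p1 -> p1) | p1))) & (p2 | ((p1 & p1) & p1))) & ~p1) = min(0.5, 0.7) = 0.5
~(~(((p2 -> ~p2) & ((p2 -> p1) -> (~(~p1 -> p1) | p1))) & (p2 | ((p1 & p1) & p1))) & ~p1): Łukasiewicz ¬ gives 1 − 0.5 = 0.5

0.50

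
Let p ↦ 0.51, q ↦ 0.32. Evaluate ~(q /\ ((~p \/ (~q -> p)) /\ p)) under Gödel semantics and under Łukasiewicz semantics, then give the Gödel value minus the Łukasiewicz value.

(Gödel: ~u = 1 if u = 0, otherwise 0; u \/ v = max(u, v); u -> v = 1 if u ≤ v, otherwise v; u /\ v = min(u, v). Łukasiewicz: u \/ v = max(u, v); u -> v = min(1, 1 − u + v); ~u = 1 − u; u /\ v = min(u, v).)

-0.68

Gödel evaluation:
  ~p: Gödel ¬ of 0.51 = 0 (operand ≠ 0)
  ~q: Gödel ¬ of 0.32 = 0 (operand ≠ 0)
  (~q -> p): 0 ≤ 0.51, so result = 1
  (~p \/ (~q -> p)) = max(0, 1) = 1
  ((~p \/ (~q -> p)) /\ p) = min(1, 0.51) = 0.51
  (q /\ ((~p \/ (~q -> p)) /\ p)) = min(0.32, 0.51) = 0.32
  ~(q /\ ((~p \/ (~q -> p)) /\ p)): Gödel ¬ of 0.32 = 0 (operand ≠ 0)
  Gödel value = 0
Łukasiewicz evaluation:
  ~p: Łukasiewicz ¬ gives 1 − 0.51 = 0.49
  ~q: Łukasiewicz ¬ gives 1 − 0.32 = 0.68
  (~q -> p): min(1, 1 − 0.68 + 0.51) = 0.83
  (~p \/ (~q -> p)) = max(0.49, 0.83) = 0.83
  ((~p \/ (~q -> p)) /\ p) = min(0.83, 0.51) = 0.51
  (q /\ ((~p \/ (~q -> p)) /\ p)) = min(0.32, 0.51) = 0.32
  ~(q /\ ((~p \/ (~q -> p)) /\ p)): Łukasiewicz ¬ gives 1 − 0.32 = 0.68
  Łukasiewicz value = 0.68
Difference: 0 − 0.68 = -0.68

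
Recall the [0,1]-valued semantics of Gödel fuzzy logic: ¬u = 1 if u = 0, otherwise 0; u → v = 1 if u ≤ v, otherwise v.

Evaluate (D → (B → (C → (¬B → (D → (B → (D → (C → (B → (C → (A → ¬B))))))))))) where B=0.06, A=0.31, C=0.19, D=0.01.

¬B: Gödel ¬ of 0.06 = 0 (operand ≠ 0)
¬B: Gödel ¬ of 0.06 = 0 (operand ≠ 0)
(A → ¬B): 0.31 > 0, so result = 0
(C → (A → ¬B)): 0.19 > 0, so result = 0
(B → (C → (A → ¬B))): 0.06 > 0, so result = 0
(C → (B → (C → (A → ¬B)))): 0.19 > 0, so result = 0
(D → (C → (B → (C → (A → ¬B))))): 0.01 > 0, so result = 0
(B → (D → (C → (B → (C → (A → ¬B)))))): 0.06 > 0, so result = 0
(D → (B → (D → (C → (B → (C → (A → ¬B))))))): 0.01 > 0, so result = 0
(¬B → (D → (B → (D → (C → (B → (C → (A → ¬B)))))))): 0 ≤ 0, so result = 1
(C → (¬B → (D → (B → (D → (C → (B → (C → (A → ¬B))))))))): 0.19 ≤ 1, so result = 1
(B → (C → (¬B → (D → (B → (D → (C → (B → (C → (A → ¬B)))))))))): 0.06 ≤ 1, so result = 1
(D → (B → (C → (¬B → (D → (B → (D → (C → (B → (C → (A → ¬B))))))))))): 0.01 ≤ 1, so result = 1

1.00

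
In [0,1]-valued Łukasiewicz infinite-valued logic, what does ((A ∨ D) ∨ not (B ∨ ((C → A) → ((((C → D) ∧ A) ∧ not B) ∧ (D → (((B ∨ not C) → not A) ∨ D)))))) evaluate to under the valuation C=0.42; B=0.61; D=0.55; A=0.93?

0.93

(A ∨ D) = max(0.93, 0.55) = 0.93
(C → A): min(1, 1 − 0.42 + 0.93) = 1
(C → D): min(1, 1 − 0.42 + 0.55) = 1
((C → D) ∧ A) = min(1, 0.93) = 0.93
not B: Łukasiewicz ¬ gives 1 − 0.61 = 0.39
(((C → D) ∧ A) ∧ not B) = min(0.93, 0.39) = 0.39
not C: Łukasiewicz ¬ gives 1 − 0.42 = 0.58
(B ∨ not C) = max(0.61, 0.58) = 0.61
not A: Łukasiewicz ¬ gives 1 − 0.93 = 0.07
((B ∨ not C) → not A): min(1, 1 − 0.61 + 0.07) = 0.46
(((B ∨ not C) → not A) ∨ D) = max(0.46, 0.55) = 0.55
(D → (((B ∨ not C) → not A) ∨ D)): min(1, 1 − 0.55 + 0.55) = 1
((((C → D) ∧ A) ∧ not B) ∧ (D → (((B ∨ not C) → not A) ∨ D))) = min(0.39, 1) = 0.39
((C → A) → ((((C → D) ∧ A) ∧ not B) ∧ (D → (((B ∨ not C) → not A) ∨ D)))): min(1, 1 − 1 + 0.39) = 0.39
(B ∨ ((C → A) → ((((C → D) ∧ A) ∧ not B) ∧ (D → (((B ∨ not C) → not A) ∨ D))))) = max(0.61, 0.39) = 0.61
not (B ∨ ((C → A) → ((((C → D) ∧ A) ∧ not B) ∧ (D → (((B ∨ not C) → not A) ∨ D))))): Łukasiewicz ¬ gives 1 − 0.61 = 0.39
((A ∨ D) ∨ not (B ∨ ((C → A) → ((((C → D) ∧ A) ∧ not B) ∧ (D → (((B ∨ not C) → not A) ∨ D)))))) = max(0.93, 0.39) = 0.93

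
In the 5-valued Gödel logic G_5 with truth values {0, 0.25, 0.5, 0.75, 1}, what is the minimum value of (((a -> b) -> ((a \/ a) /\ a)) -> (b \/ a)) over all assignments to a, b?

The minimum is attained at a = 0.25, b = 0:
  (a -> b): 0.25 > 0, so result = 0
  (a \/ a) = max(0.25, 0.25) = 0.25
  ((a \/ a) /\ a) = min(0.25, 0.25) = 0.25
  ((a -> b) -> ((a \/ a) /\ a)): 0 ≤ 0.25, so result = 1
  (b \/ a) = max(0, 0.25) = 0.25
  (((a -> b) -> ((a \/ a) /\ a)) -> (b \/ a)): 1 > 0.25, so result = 0.25
Checking all 25 assignments confirms none give a value below 0.25.

0.25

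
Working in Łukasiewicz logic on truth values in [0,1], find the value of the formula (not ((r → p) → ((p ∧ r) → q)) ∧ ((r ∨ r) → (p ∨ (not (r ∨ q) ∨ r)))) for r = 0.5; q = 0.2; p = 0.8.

(r → p): min(1, 1 − 0.5 + 0.8) = 1
(p ∧ r) = min(0.8, 0.5) = 0.5
((p ∧ r) → q): min(1, 1 − 0.5 + 0.2) = 0.7
((r → p) → ((p ∧ r) → q)): min(1, 1 − 1 + 0.7) = 0.7
not ((r → p) → ((p ∧ r) → q)): Łukasiewicz ¬ gives 1 − 0.7 = 0.3
(r ∨ r) = max(0.5, 0.5) = 0.5
(r ∨ q) = max(0.5, 0.2) = 0.5
not (r ∨ q): Łukasiewicz ¬ gives 1 − 0.5 = 0.5
(not (r ∨ q) ∨ r) = max(0.5, 0.5) = 0.5
(p ∨ (not (r ∨ q) ∨ r)) = max(0.8, 0.5) = 0.8
((r ∨ r) → (p ∨ (not (r ∨ q) ∨ r))): min(1, 1 − 0.5 + 0.8) = 1
(not ((r → p) → ((p ∧ r) → q)) ∧ ((r ∨ r) → (p ∨ (not (r ∨ q) ∨ r)))) = min(0.3, 1) = 0.3

0.30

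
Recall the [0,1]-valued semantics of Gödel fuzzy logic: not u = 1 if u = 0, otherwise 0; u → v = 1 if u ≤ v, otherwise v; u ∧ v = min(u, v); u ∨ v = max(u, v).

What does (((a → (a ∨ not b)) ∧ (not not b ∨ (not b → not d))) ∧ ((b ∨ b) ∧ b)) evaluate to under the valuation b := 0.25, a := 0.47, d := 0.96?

0.25

not b: Gödel ¬ of 0.25 = 0 (operand ≠ 0)
(a ∨ not b) = max(0.47, 0) = 0.47
(a → (a ∨ not b)): 0.47 ≤ 0.47, so result = 1
not b: Gödel ¬ of 0.25 = 0 (operand ≠ 0)
not not b: Gödel ¬ of 0 = 1 (operand is 0)
not b: Gödel ¬ of 0.25 = 0 (operand ≠ 0)
not d: Gödel ¬ of 0.96 = 0 (operand ≠ 0)
(not b → not d): 0 ≤ 0, so result = 1
(not not b ∨ (not b → not d)) = max(1, 1) = 1
((a → (a ∨ not b)) ∧ (not not b ∨ (not b → not d))) = min(1, 1) = 1
(b ∨ b) = max(0.25, 0.25) = 0.25
((b ∨ b) ∧ b) = min(0.25, 0.25) = 0.25
(((a → (a ∨ not b)) ∧ (not not b ∨ (not b → not d))) ∧ ((b ∨ b) ∧ b)) = min(1, 0.25) = 0.25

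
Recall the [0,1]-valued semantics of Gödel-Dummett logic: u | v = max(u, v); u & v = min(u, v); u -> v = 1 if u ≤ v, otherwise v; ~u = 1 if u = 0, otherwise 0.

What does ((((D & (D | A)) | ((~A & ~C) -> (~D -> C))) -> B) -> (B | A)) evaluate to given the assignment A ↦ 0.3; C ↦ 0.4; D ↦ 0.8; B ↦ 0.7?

1.00

(D | A) = max(0.8, 0.3) = 0.8
(D & (D | A)) = min(0.8, 0.8) = 0.8
~A: Gödel ¬ of 0.3 = 0 (operand ≠ 0)
~C: Gödel ¬ of 0.4 = 0 (operand ≠ 0)
(~A & ~C) = min(0, 0) = 0
~D: Gödel ¬ of 0.8 = 0 (operand ≠ 0)
(~D -> C): 0 ≤ 0.4, so result = 1
((~A & ~C) -> (~D -> C)): 0 ≤ 1, so result = 1
((D & (D | A)) | ((~A & ~C) -> (~D -> C))) = max(0.8, 1) = 1
(((D & (D | A)) | ((~A & ~C) -> (~D -> C))) -> B): 1 > 0.7, so result = 0.7
(B | A) = max(0.7, 0.3) = 0.7
((((D & (D | A)) | ((~A & ~C) -> (~D -> C))) -> B) -> (B | A)): 0.7 ≤ 0.7, so result = 1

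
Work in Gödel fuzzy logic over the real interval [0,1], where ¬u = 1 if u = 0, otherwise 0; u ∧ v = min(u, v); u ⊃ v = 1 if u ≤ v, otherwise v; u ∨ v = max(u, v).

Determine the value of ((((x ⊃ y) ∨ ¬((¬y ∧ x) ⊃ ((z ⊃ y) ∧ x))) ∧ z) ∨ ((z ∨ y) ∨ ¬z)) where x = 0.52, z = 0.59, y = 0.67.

(x ⊃ y): 0.52 ≤ 0.67, so result = 1
¬y: Gödel ¬ of 0.67 = 0 (operand ≠ 0)
(¬y ∧ x) = min(0, 0.52) = 0
(z ⊃ y): 0.59 ≤ 0.67, so result = 1
((z ⊃ y) ∧ x) = min(1, 0.52) = 0.52
((¬y ∧ x) ⊃ ((z ⊃ y) ∧ x)): 0 ≤ 0.52, so result = 1
¬((¬y ∧ x) ⊃ ((z ⊃ y) ∧ x)): Gödel ¬ of 1 = 0 (operand ≠ 0)
((x ⊃ y) ∨ ¬((¬y ∧ x) ⊃ ((z ⊃ y) ∧ x))) = max(1, 0) = 1
(((x ⊃ y) ∨ ¬((¬y ∧ x) ⊃ ((z ⊃ y) ∧ x))) ∧ z) = min(1, 0.59) = 0.59
(z ∨ y) = max(0.59, 0.67) = 0.67
¬z: Gödel ¬ of 0.59 = 0 (operand ≠ 0)
((z ∨ y) ∨ ¬z) = max(0.67, 0) = 0.67
((((x ⊃ y) ∨ ¬((¬y ∧ x) ⊃ ((z ⊃ y) ∧ x))) ∧ z) ∨ ((z ∨ y) ∨ ¬z)) = max(0.59, 0.67) = 0.67

0.67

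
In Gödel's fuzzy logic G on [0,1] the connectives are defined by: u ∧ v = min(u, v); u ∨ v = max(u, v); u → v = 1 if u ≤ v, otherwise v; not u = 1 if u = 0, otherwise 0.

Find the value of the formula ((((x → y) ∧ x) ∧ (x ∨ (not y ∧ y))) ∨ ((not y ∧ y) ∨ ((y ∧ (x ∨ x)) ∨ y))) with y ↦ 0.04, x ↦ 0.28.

0.04

(x → y): 0.28 > 0.04, so result = 0.04
((x → y) ∧ x) = min(0.04, 0.28) = 0.04
not y: Gödel ¬ of 0.04 = 0 (operand ≠ 0)
(not y ∧ y) = min(0, 0.04) = 0
(x ∨ (not y ∧ y)) = max(0.28, 0) = 0.28
(((x → y) ∧ x) ∧ (x ∨ (not y ∧ y))) = min(0.04, 0.28) = 0.04
not y: Gödel ¬ of 0.04 = 0 (operand ≠ 0)
(not y ∧ y) = min(0, 0.04) = 0
(x ∨ x) = max(0.28, 0.28) = 0.28
(y ∧ (x ∨ x)) = min(0.04, 0.28) = 0.04
((y ∧ (x ∨ x)) ∨ y) = max(0.04, 0.04) = 0.04
((not y ∧ y) ∨ ((y ∧ (x ∨ x)) ∨ y)) = max(0, 0.04) = 0.04
((((x → y) ∧ x) ∧ (x ∨ (not y ∧ y))) ∨ ((not y ∧ y) ∨ ((y ∧ (x ∨ x)) ∨ y))) = max(0.04, 0.04) = 0.04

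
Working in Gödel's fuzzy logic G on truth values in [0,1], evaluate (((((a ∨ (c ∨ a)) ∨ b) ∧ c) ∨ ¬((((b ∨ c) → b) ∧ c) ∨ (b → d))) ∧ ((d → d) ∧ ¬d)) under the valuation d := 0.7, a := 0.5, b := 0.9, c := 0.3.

0.00

(c ∨ a) = max(0.3, 0.5) = 0.5
(a ∨ (c ∨ a)) = max(0.5, 0.5) = 0.5
((a ∨ (c ∨ a)) ∨ b) = max(0.5, 0.9) = 0.9
(((a ∨ (c ∨ a)) ∨ b) ∧ c) = min(0.9, 0.3) = 0.3
(b ∨ c) = max(0.9, 0.3) = 0.9
((b ∨ c) → b): 0.9 ≤ 0.9, so result = 1
(((b ∨ c) → b) ∧ c) = min(1, 0.3) = 0.3
(b → d): 0.9 > 0.7, so result = 0.7
((((b ∨ c) → b) ∧ c) ∨ (b → d)) = max(0.3, 0.7) = 0.7
¬((((b ∨ c) → b) ∧ c) ∨ (b → d)): Gödel ¬ of 0.7 = 0 (operand ≠ 0)
((((a ∨ (c ∨ a)) ∨ b) ∧ c) ∨ ¬((((b ∨ c) → b) ∧ c) ∨ (b → d))) = max(0.3, 0) = 0.3
(d → d): 0.7 ≤ 0.7, so result = 1
¬d: Gödel ¬ of 0.7 = 0 (operand ≠ 0)
((d → d) ∧ ¬d) = min(1, 0) = 0
(((((a ∨ (c ∨ a)) ∨ b) ∧ c) ∨ ¬((((b ∨ c) → b) ∧ c) ∨ (b → d))) ∧ ((d → d) ∧ ¬d)) = min(0.3, 0) = 0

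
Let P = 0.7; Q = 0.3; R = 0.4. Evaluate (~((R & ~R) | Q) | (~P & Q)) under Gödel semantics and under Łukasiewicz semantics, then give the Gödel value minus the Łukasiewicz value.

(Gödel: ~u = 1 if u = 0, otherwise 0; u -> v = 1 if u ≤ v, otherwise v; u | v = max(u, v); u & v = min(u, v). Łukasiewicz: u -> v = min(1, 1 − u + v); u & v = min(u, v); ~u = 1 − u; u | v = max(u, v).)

-0.60

Gödel evaluation:
  ~R: Gödel ¬ of 0.4 = 0 (operand ≠ 0)
  (R & ~R) = min(0.4, 0) = 0
  ((R & ~R) | Q) = max(0, 0.3) = 0.3
  ~((R & ~R) | Q): Gödel ¬ of 0.3 = 0 (operand ≠ 0)
  ~P: Gödel ¬ of 0.7 = 0 (operand ≠ 0)
  (~P & Q) = min(0, 0.3) = 0
  (~((R & ~R) | Q) | (~P & Q)) = max(0, 0) = 0
  Gödel value = 0
Łukasiewicz evaluation:
  ~R: Łukasiewicz ¬ gives 1 − 0.4 = 0.6
  (R & ~R) = min(0.4, 0.6) = 0.4
  ((R & ~R) | Q) = max(0.4, 0.3) = 0.4
  ~((R & ~R) | Q): Łukasiewicz ¬ gives 1 − 0.4 = 0.6
  ~P: Łukasiewicz ¬ gives 1 − 0.7 = 0.3
  (~P & Q) = min(0.3, 0.3) = 0.3
  (~((R & ~R) | Q) | (~P & Q)) = max(0.6, 0.3) = 0.6
  Łukasiewicz value = 0.6
Difference: 0 − 0.6 = -0.60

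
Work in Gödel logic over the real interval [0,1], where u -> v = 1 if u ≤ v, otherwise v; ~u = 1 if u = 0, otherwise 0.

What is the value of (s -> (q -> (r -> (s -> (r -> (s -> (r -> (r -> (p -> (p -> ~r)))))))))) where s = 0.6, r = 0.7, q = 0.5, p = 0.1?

~r: Gödel ¬ of 0.7 = 0 (operand ≠ 0)
(p -> ~r): 0.1 > 0, so result = 0
(p -> (p -> ~r)): 0.1 > 0, so result = 0
(r -> (p -> (p -> ~r))): 0.7 > 0, so result = 0
(r -> (r -> (p -> (p -> ~r)))): 0.7 > 0, so result = 0
(s -> (r -> (r -> (p -> (p -> ~r))))): 0.6 > 0, so result = 0
(r -> (s -> (r -> (r -> (p -> (p -> ~r)))))): 0.7 > 0, so result = 0
(s -> (r -> (s -> (r -> (r -> (p -> (p -> ~r))))))): 0.6 > 0, so result = 0
(r -> (s -> (r -> (s -> (r -> (r -> (p -> (p -> ~r)))))))): 0.7 > 0, so result = 0
(q -> (r -> (s -> (r -> (s -> (r -> (r -> (p -> (p -> ~r))))))))): 0.5 > 0, so result = 0
(s -> (q -> (r -> (s -> (r -> (s -> (r -> (r -> (p -> (p -> ~r)))))))))): 0.6 > 0, so result = 0

0.00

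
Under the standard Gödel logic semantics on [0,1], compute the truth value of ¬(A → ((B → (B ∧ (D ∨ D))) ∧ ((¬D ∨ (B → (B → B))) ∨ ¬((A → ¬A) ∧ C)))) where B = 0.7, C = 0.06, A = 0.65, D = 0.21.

0.00

(D ∨ D) = max(0.21, 0.21) = 0.21
(B ∧ (D ∨ D)) = min(0.7, 0.21) = 0.21
(B → (B ∧ (D ∨ D))): 0.7 > 0.21, so result = 0.21
¬D: Gödel ¬ of 0.21 = 0 (operand ≠ 0)
(B → B): 0.7 ≤ 0.7, so result = 1
(B → (B → B)): 0.7 ≤ 1, so result = 1
(¬D ∨ (B → (B → B))) = max(0, 1) = 1
¬A: Gödel ¬ of 0.65 = 0 (operand ≠ 0)
(A → ¬A): 0.65 > 0, so result = 0
((A → ¬A) ∧ C) = min(0, 0.06) = 0
¬((A → ¬A) ∧ C): Gödel ¬ of 0 = 1 (operand is 0)
((¬D ∨ (B → (B → B))) ∨ ¬((A → ¬A) ∧ C)) = max(1, 1) = 1
((B → (B ∧ (D ∨ D))) ∧ ((¬D ∨ (B → (B → B))) ∨ ¬((A → ¬A) ∧ C))) = min(0.21, 1) = 0.21
(A → ((B → (B ∧ (D ∨ D))) ∧ ((¬D ∨ (B → (B → B))) ∨ ¬((A → ¬A) ∧ C)))): 0.65 > 0.21, so result = 0.21
¬(A → ((B → (B ∧ (D ∨ D))) ∧ ((¬D ∨ (B → (B → B))) ∨ ¬((A → ¬A) ∧ C)))): Gödel ¬ of 0.21 = 0 (operand ≠ 0)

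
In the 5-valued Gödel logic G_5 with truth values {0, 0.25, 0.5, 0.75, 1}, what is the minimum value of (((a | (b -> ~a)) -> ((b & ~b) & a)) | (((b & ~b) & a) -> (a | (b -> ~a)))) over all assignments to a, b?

Every assignment gives 1. For instance at a = 0, b = 0:
  ~a: Gödel ¬ of 0 = 1 (operand is 0)
  (b -> ~a): 0 ≤ 1, so result = 1
  (a | (b -> ~a)) = max(0, 1) = 1
  ~b: Gödel ¬ of 0 = 1 (operand is 0)
  (b & ~b) = min(0, 1) = 0
  ((b & ~b) & a) = min(0, 0) = 0
  ((a | (b -> ~a)) -> ((b & ~b) & a)): 1 > 0, so result = 0
  ~b: Gödel ¬ of 0 = 1 (operand is 0)
  (b & ~b) = min(0, 1) = 0
  ((b & ~b) & a) = min(0, 0) = 0
  ~a: Gödel ¬ of 0 = 1 (operand is 0)
  (b -> ~a): 0 ≤ 1, so result = 1
  (a | (b -> ~a)) = max(0, 1) = 1
  (((b & ~b) & a) -> (a | (b -> ~a))): 0 ≤ 1, so result = 1
  (((a | (b -> ~a)) -> ((b & ~b) & a)) | (((b & ~b) & a) -> (a | (b -> ~a)))) = max(0, 1) = 1
All 25 assignments give value 1 — the formula is a G_5-tautology.

1.00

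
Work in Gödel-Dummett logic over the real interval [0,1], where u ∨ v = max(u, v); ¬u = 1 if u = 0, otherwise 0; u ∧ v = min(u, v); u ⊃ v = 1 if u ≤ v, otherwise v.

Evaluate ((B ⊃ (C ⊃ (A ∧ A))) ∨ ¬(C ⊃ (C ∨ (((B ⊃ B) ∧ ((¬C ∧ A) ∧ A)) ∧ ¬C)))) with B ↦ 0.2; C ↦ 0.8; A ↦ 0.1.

(A ∧ A) = min(0.1, 0.1) = 0.1
(C ⊃ (A ∧ A)): 0.8 > 0.1, so result = 0.1
(B ⊃ (C ⊃ (A ∧ A))): 0.2 > 0.1, so result = 0.1
(B ⊃ B): 0.2 ≤ 0.2, so result = 1
¬C: Gödel ¬ of 0.8 = 0 (operand ≠ 0)
(¬C ∧ A) = min(0, 0.1) = 0
((¬C ∧ A) ∧ A) = min(0, 0.1) = 0
((B ⊃ B) ∧ ((¬C ∧ A) ∧ A)) = min(1, 0) = 0
¬C: Gödel ¬ of 0.8 = 0 (operand ≠ 0)
(((B ⊃ B) ∧ ((¬C ∧ A) ∧ A)) ∧ ¬C) = min(0, 0) = 0
(C ∨ (((B ⊃ B) ∧ ((¬C ∧ A) ∧ A)) ∧ ¬C)) = max(0.8, 0) = 0.8
(C ⊃ (C ∨ (((B ⊃ B) ∧ ((¬C ∧ A) ∧ A)) ∧ ¬C))): 0.8 ≤ 0.8, so result = 1
¬(C ⊃ (C ∨ (((B ⊃ B) ∧ ((¬C ∧ A) ∧ A)) ∧ ¬C))): Gödel ¬ of 1 = 0 (operand ≠ 0)
((B ⊃ (C ⊃ (A ∧ A))) ∨ ¬(C ⊃ (C ∨ (((B ⊃ B) ∧ ((¬C ∧ A) ∧ A)) ∧ ¬C)))) = max(0.1, 0) = 0.1

0.10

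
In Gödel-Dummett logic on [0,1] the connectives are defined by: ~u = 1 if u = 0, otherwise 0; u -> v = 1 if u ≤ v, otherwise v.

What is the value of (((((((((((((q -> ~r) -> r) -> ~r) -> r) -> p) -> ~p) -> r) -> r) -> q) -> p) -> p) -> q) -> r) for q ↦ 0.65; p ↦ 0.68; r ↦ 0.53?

0.53

~r: Gödel ¬ of 0.53 = 0 (operand ≠ 0)
(q -> ~r): 0.65 > 0, so result = 0
((q -> ~r) -> r): 0 ≤ 0.53, so result = 1
~r: Gödel ¬ of 0.53 = 0 (operand ≠ 0)
(((q -> ~r) -> r) -> ~r): 1 > 0, so result = 0
((((q -> ~r) -> r) -> ~r) -> r): 0 ≤ 0.53, so result = 1
(((((q -> ~r) -> r) -> ~r) -> r) -> p): 1 > 0.68, so result = 0.68
~p: Gödel ¬ of 0.68 = 0 (operand ≠ 0)
((((((q -> ~r) -> r) -> ~r) -> r) -> p) -> ~p): 0.68 > 0, so result = 0
(((((((q -> ~r) -> r) -> ~r) -> r) -> p) -> ~p) -> r): 0 ≤ 0.53, so result = 1
((((((((q -> ~r) -> r) -> ~r) -> r) -> p) -> ~p) -> r) -> r): 1 > 0.53, so result = 0.53
(((((((((q -> ~r) -> r) -> ~r) -> r) -> p) -> ~p) -> r) -> r) -> q): 0.53 ≤ 0.65, so result = 1
((((((((((q -> ~r) -> r) -> ~r) -> r) -> p) -> ~p) -> r) -> r) -> q) -> p): 1 > 0.68, so result = 0.68
(((((((((((q -> ~r) -> r) -> ~r) -> r) -> p) -> ~p) -> r) -> r) -> q) -> p) -> p): 0.68 ≤ 0.68, so result = 1
((((((((((((q -> ~r) -> r) -> ~r) -> r) -> p) -> ~p) -> r) -> r) -> q) -> p) -> p) -> q): 1 > 0.65, so result = 0.65
(((((((((((((q -> ~r) -> r) -> ~r) -> r) -> p) -> ~p) -> r) -> r) -> q) -> p) -> p) -> q) -> r): 0.65 > 0.53, so result = 0.53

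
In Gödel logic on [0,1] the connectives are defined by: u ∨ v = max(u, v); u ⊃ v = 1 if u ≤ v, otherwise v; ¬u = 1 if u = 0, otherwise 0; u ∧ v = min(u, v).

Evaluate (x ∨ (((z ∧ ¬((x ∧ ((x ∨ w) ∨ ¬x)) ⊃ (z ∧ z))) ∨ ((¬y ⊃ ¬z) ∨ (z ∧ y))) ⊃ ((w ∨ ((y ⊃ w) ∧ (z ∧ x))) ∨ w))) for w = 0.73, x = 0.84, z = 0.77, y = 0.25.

(x ∨ w) = max(0.84, 0.73) = 0.84
¬x: Gödel ¬ of 0.84 = 0 (operand ≠ 0)
((x ∨ w) ∨ ¬x) = max(0.84, 0) = 0.84
(x ∧ ((x ∨ w) ∨ ¬x)) = min(0.84, 0.84) = 0.84
(z ∧ z) = min(0.77, 0.77) = 0.77
((x ∧ ((x ∨ w) ∨ ¬x)) ⊃ (z ∧ z)): 0.84 > 0.77, so result = 0.77
¬((x ∧ ((x ∨ w) ∨ ¬x)) ⊃ (z ∧ z)): Gödel ¬ of 0.77 = 0 (operand ≠ 0)
(z ∧ ¬((x ∧ ((x ∨ w) ∨ ¬x)) ⊃ (z ∧ z))) = min(0.77, 0) = 0
¬y: Gödel ¬ of 0.25 = 0 (operand ≠ 0)
¬z: Gödel ¬ of 0.77 = 0 (operand ≠ 0)
(¬y ⊃ ¬z): 0 ≤ 0, so result = 1
(z ∧ y) = min(0.77, 0.25) = 0.25
((¬y ⊃ ¬z) ∨ (z ∧ y)) = max(1, 0.25) = 1
((z ∧ ¬((x ∧ ((x ∨ w) ∨ ¬x)) ⊃ (z ∧ z))) ∨ ((¬y ⊃ ¬z) ∨ (z ∧ y))) = max(0, 1) = 1
(y ⊃ w): 0.25 ≤ 0.73, so result = 1
(z ∧ x) = min(0.77, 0.84) = 0.77
((y ⊃ w) ∧ (z ∧ x)) = min(1, 0.77) = 0.77
(w ∨ ((y ⊃ w) ∧ (z ∧ x))) = max(0.73, 0.77) = 0.77
((w ∨ ((y ⊃ w) ∧ (z ∧ x))) ∨ w) = max(0.77, 0.73) = 0.77
(((z ∧ ¬((x ∧ ((x ∨ w) ∨ ¬x)) ⊃ (z ∧ z))) ∨ ((¬y ⊃ ¬z) ∨ (z ∧ y))) ⊃ ((w ∨ ((y ⊃ w) ∧ (z ∧ x))) ∨ w)): 1 > 0.77, so result = 0.77
(x ∨ (((z ∧ ¬((x ∧ ((x ∨ w) ∨ ¬x)) ⊃ (z ∧ z))) ∨ ((¬y ⊃ ¬z) ∨ (z ∧ y))) ⊃ ((w ∨ ((y ⊃ w) ∧ (z ∧ x))) ∨ w))) = max(0.84, 0.77) = 0.84

0.84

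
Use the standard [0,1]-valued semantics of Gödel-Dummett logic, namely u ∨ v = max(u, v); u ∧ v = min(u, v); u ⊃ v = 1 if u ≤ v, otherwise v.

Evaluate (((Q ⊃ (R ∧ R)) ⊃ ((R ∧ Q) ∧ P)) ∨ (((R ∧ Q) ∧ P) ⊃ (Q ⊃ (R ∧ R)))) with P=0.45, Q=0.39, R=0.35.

1.00

(R ∧ R) = min(0.35, 0.35) = 0.35
(Q ⊃ (R ∧ R)): 0.39 > 0.35, so result = 0.35
(R ∧ Q) = min(0.35, 0.39) = 0.35
((R ∧ Q) ∧ P) = min(0.35, 0.45) = 0.35
((Q ⊃ (R ∧ R)) ⊃ ((R ∧ Q) ∧ P)): 0.35 ≤ 0.35, so result = 1
(R ∧ Q) = min(0.35, 0.39) = 0.35
((R ∧ Q) ∧ P) = min(0.35, 0.45) = 0.35
(R ∧ R) = min(0.35, 0.35) = 0.35
(Q ⊃ (R ∧ R)): 0.39 > 0.35, so result = 0.35
(((R ∧ Q) ∧ P) ⊃ (Q ⊃ (R ∧ R))): 0.35 ≤ 0.35, so result = 1
(((Q ⊃ (R ∧ R)) ⊃ ((R ∧ Q) ∧ P)) ∨ (((R ∧ Q) ∧ P) ⊃ (Q ⊃ (R ∧ R)))) = max(1, 1) = 1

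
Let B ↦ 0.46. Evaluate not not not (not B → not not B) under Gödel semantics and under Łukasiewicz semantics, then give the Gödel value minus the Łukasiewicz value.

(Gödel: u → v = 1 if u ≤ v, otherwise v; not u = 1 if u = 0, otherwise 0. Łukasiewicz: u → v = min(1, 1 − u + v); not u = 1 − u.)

-0.08

Gödel evaluation:
  not B: Gödel ¬ of 0.46 = 0 (operand ≠ 0)
  not B: Gödel ¬ of 0.46 = 0 (operand ≠ 0)
  not not B: Gödel ¬ of 0 = 1 (operand is 0)
  (not B → not not B): 0 ≤ 1, so result = 1
  not (not B → not not B): Gödel ¬ of 1 = 0 (operand ≠ 0)
  not not (not B → not not B): Gödel ¬ of 0 = 1 (operand is 0)
  not not not (not B → not not B): Gödel ¬ of 1 = 0 (operand ≠ 0)
  Gödel value = 0
Łukasiewicz evaluation:
  not B: Łukasiewicz ¬ gives 1 − 0.46 = 0.54
  not B: Łukasiewicz ¬ gives 1 − 0.46 = 0.54
  not not B: Łukasiewicz ¬ gives 1 − 0.54 = 0.46
  (not B → not not B): min(1, 1 − 0.54 + 0.46) = 0.92
  not (not B → not not B): Łukasiewicz ¬ gives 1 − 0.92 = 0.08
  not not (not B → not not B): Łukasiewicz ¬ gives 1 − 0.08 = 0.92
  not not not (not B → not not B): Łukasiewicz ¬ gives 1 − 0.92 = 0.08
  Łukasiewicz value = 0.08
Difference: 0 − 0.08 = -0.08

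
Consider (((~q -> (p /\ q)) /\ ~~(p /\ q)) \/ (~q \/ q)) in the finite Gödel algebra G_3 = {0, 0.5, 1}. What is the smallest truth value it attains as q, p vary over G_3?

The minimum is attained at q = 0.5, p = 0:
  ~q: Gödel ¬ of 0.5 = 0 (operand ≠ 0)
  (p /\ q) = min(0, 0.5) = 0
  (~q -> (p /\ q)): 0 ≤ 0, so result = 1
  (p /\ q) = min(0, 0.5) = 0
  ~(p /\ q): Gödel ¬ of 0 = 1 (operand is 0)
  ~~(p /\ q): Gödel ¬ of 1 = 0 (operand ≠ 0)
  ((~q -> (p /\ q)) /\ ~~(p /\ q)) = min(1, 0) = 0
  ~q: Gödel ¬ of 0.5 = 0 (operand ≠ 0)
  (~q \/ q) = max(0, 0.5) = 0.5
  (((~q -> (p /\ q)) /\ ~~(p /\ q)) \/ (~q \/ q)) = max(0, 0.5) = 0.5
Checking all 9 assignments confirms none give a value below 0.50.

0.50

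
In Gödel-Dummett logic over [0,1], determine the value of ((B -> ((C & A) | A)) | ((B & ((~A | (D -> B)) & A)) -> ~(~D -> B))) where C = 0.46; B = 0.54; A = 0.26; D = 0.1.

(C & A) = min(0.46, 0.26) = 0.26
((C & A) | A) = max(0.26, 0.26) = 0.26
(B -> ((C & A) | A)): 0.54 > 0.26, so result = 0.26
~A: Gödel ¬ of 0.26 = 0 (operand ≠ 0)
(D -> B): 0.1 ≤ 0.54, so result = 1
(~A | (D -> B)) = max(0, 1) = 1
((~A | (D -> B)) & A) = min(1, 0.26) = 0.26
(B & ((~A | (D -> B)) & A)) = min(0.54, 0.26) = 0.26
~D: Gödel ¬ of 0.1 = 0 (operand ≠ 0)
(~D -> B): 0 ≤ 0.54, so result = 1
~(~D -> B): Gödel ¬ of 1 = 0 (operand ≠ 0)
((B & ((~A | (D -> B)) & A)) -> ~(~D -> B)): 0.26 > 0, so result = 0
((B -> ((C & A) | A)) | ((B & ((~A | (D -> B)) & A)) -> ~(~D -> B))) = max(0.26, 0) = 0.26

0.26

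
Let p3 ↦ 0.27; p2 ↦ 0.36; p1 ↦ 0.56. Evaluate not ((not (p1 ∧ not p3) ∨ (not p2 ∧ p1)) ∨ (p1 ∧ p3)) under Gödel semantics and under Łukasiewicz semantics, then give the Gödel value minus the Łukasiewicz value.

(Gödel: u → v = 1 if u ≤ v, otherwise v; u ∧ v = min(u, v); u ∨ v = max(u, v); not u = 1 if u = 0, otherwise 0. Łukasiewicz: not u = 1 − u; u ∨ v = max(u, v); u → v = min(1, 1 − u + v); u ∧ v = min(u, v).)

-0.44

Gödel evaluation:
  not p3: Gödel ¬ of 0.27 = 0 (operand ≠ 0)
  (p1 ∧ not p3) = min(0.56, 0) = 0
  not (p1 ∧ not p3): Gödel ¬ of 0 = 1 (operand is 0)
  not p2: Gödel ¬ of 0.36 = 0 (operand ≠ 0)
  (not p2 ∧ p1) = min(0, 0.56) = 0
  (not (p1 ∧ not p3) ∨ (not p2 ∧ p1)) = max(1, 0) = 1
  (p1 ∧ p3) = min(0.56, 0.27) = 0.27
  ((not (p1 ∧ not p3) ∨ (not p2 ∧ p1)) ∨ (p1 ∧ p3)) = max(1, 0.27) = 1
  not ((not (p1 ∧ not p3) ∨ (not p2 ∧ p1)) ∨ (p1 ∧ p3)): Gödel ¬ of 1 = 0 (operand ≠ 0)
  Gödel value = 0
Łukasiewicz evaluation:
  not p3: Łukasiewicz ¬ gives 1 − 0.27 = 0.73
  (p1 ∧ not p3) = min(0.56, 0.73) = 0.56
  not (p1 ∧ not p3): Łukasiewicz ¬ gives 1 − 0.56 = 0.44
  not p2: Łukasiewicz ¬ gives 1 − 0.36 = 0.64
  (not p2 ∧ p1) = min(0.64, 0.56) = 0.56
  (not (p1 ∧ not p3) ∨ (not p2 ∧ p1)) = max(0.44, 0.56) = 0.56
  (p1 ∧ p3) = min(0.56, 0.27) = 0.27
  ((not (p1 ∧ not p3) ∨ (not p2 ∧ p1)) ∨ (p1 ∧ p3)) = max(0.56, 0.27) = 0.56
  not ((not (p1 ∧ not p3) ∨ (not p2 ∧ p1)) ∨ (p1 ∧ p3)): Łukasiewicz ¬ gives 1 − 0.56 = 0.44
  Łukasiewicz value = 0.44
Difference: 0 − 0.44 = -0.44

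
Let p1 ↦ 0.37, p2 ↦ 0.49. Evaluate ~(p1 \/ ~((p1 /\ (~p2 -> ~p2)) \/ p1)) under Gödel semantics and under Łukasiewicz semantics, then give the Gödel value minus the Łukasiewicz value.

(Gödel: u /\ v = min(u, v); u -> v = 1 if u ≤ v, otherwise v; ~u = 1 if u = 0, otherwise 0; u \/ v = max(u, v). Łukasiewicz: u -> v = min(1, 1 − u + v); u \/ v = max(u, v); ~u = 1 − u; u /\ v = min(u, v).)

Gödel evaluation:
  ~p2: Gödel ¬ of 0.49 = 0 (operand ≠ 0)
  ~p2: Gödel ¬ of 0.49 = 0 (operand ≠ 0)
  (~p2 -> ~p2): 0 ≤ 0, so result = 1
  (p1 /\ (~p2 -> ~p2)) = min(0.37, 1) = 0.37
  ((p1 /\ (~p2 -> ~p2)) \/ p1) = max(0.37, 0.37) = 0.37
  ~((p1 /\ (~p2 -> ~p2)) \/ p1): Gödel ¬ of 0.37 = 0 (operand ≠ 0)
  (p1 \/ ~((p1 /\ (~p2 -> ~p2)) \/ p1)) = max(0.37, 0) = 0.37
  ~(p1 \/ ~((p1 /\ (~p2 -> ~p2)) \/ p1)): Gödel ¬ of 0.37 = 0 (operand ≠ 0)
  Gödel value = 0
Łukasiewicz evaluation:
  ~p2: Łukasiewicz ¬ gives 1 − 0.49 = 0.51
  ~p2: Łukasiewicz ¬ gives 1 − 0.49 = 0.51
  (~p2 -> ~p2): min(1, 1 − 0.51 + 0.51) = 1
  (p1 /\ (~p2 -> ~p2)) = min(0.37, 1) = 0.37
  ((p1 /\ (~p2 -> ~p2)) \/ p1) = max(0.37, 0.37) = 0.37
  ~((p1 /\ (~p2 -> ~p2)) \/ p1): Łukasiewicz ¬ gives 1 − 0.37 = 0.63
  (p1 \/ ~((p1 /\ (~p2 -> ~p2)) \/ p1)) = max(0.37, 0.63) = 0.63
  ~(p1 \/ ~((p1 /\ (~p2 -> ~p2)) \/ p1)): Łukasiewicz ¬ gives 1 − 0.63 = 0.37
  Łukasiewicz value = 0.37
Difference: 0 − 0.37 = -0.37

-0.37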